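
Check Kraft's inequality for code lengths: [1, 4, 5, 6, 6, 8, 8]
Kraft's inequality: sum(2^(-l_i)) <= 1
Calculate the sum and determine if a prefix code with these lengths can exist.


Sum = 2^(-1) + 2^(-4) + 2^(-5) + 2^(-6) + 2^(-6) + 2^(-8) + 2^(-8)
    = 0.5 + 0.0625 + 0.03125 + 0.015625 + 0.015625 + 0.00390625 + 0.00390625
    = 162/256 = 0.6328125
Since 0.6328125 <= 1, Kraft's inequality IS satisfied.
A prefix code with these lengths CAN exist.

Kraft sum = 0.6328125. Satisfied.


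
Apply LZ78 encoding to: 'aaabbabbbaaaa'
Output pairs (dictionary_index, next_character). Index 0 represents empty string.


LZ78 encoding steps:
Dictionary: {0: ''}
Step 1: w='' (idx 0), next='a' -> output (0, 'a'), add 'a' as idx 1
Step 2: w='a' (idx 1), next='a' -> output (1, 'a'), add 'aa' as idx 2
Step 3: w='' (idx 0), next='b' -> output (0, 'b'), add 'b' as idx 3
Step 4: w='b' (idx 3), next='a' -> output (3, 'a'), add 'ba' as idx 4
Step 5: w='b' (idx 3), next='b' -> output (3, 'b'), add 'bb' as idx 5
Step 6: w='ba' (idx 4), next='a' -> output (4, 'a'), add 'baa' as idx 6
Step 7: w='aa' (idx 2), end of input -> output (2, '')


Encoded: [(0, 'a'), (1, 'a'), (0, 'b'), (3, 'a'), (3, 'b'), (4, 'a'), (2, '')]


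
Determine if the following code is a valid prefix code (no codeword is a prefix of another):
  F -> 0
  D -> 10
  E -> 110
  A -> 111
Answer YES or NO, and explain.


Checking each pair (does one codeword prefix another?):
  F='0' vs D='10': no prefix
  F='0' vs E='110': no prefix
  F='0' vs A='111': no prefix
  D='10' vs F='0': no prefix
  D='10' vs E='110': no prefix
  D='10' vs A='111': no prefix
  E='110' vs F='0': no prefix
  E='110' vs D='10': no prefix
  E='110' vs A='111': no prefix
  A='111' vs F='0': no prefix
  A='111' vs D='10': no prefix
  A='111' vs E='110': no prefix
No violation found over all pairs.

YES -- this is a valid prefix code. No codeword is a prefix of any other codeword.


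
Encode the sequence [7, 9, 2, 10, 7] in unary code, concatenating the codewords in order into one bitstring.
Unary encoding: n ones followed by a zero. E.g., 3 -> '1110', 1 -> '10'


Encode each number as n ones followed by a terminating 0:
  7 -> 11111110 (8 bits)
  9 -> 1111111110 (10 bits)
  2 -> 110 (3 bits)
  10 -> 11111111110 (11 bits)
  7 -> 11111110 (8 bits)
Total length = 8 + 10 + 3 + 11 + 8 = 40 bits.

Unary([7, 9, 2, 10, 7]) = 1111111011111111101101111111111011111110 (40 bits)


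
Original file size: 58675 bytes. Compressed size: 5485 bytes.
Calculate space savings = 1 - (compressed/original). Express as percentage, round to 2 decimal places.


ratio = compressed/original = 5485/58675 = 0.093481
savings = 1 - ratio = 1 - 0.093481 = 0.906519
as a percentage: 0.906519 * 100 = 90.65%

Space savings = 1 - 5485/58675 = 90.65%


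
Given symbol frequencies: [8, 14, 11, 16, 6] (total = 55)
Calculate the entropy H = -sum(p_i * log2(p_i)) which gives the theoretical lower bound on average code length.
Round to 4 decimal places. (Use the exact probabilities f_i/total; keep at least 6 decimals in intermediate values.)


Per-symbol terms -p_i * log2(p_i) with p_i = f_i/55:
  p = 8/55 = 0.145455: log2(p) = -2.781360, -p*log2(p) = 0.404561
  p = 14/55 = 0.254545: log2(p) = -1.974005, -p*log2(p) = 0.502474
  p = 11/55 = 0.200000: log2(p) = -2.321928, -p*log2(p) = 0.464386
  p = 16/55 = 0.290909: log2(p) = -1.781360, -p*log2(p) = 0.518214
  p = 6/55 = 0.109091: log2(p) = -3.196397, -p*log2(p) = 0.348698
H = 0.404561 + 0.502474 + 0.464386 + 0.518214 + 0.348698 = 2.238333

H = 2.2383 bits/symbol


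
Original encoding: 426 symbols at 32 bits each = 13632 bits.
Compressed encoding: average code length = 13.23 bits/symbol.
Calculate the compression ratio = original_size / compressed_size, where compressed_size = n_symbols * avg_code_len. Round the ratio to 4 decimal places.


original_size = n_symbols * orig_bits = 426 * 32 = 13632 bits
compressed_size = n_symbols * avg_code_len = 426 * 13.23 = 5635.98 bits
ratio = original_size / compressed_size = 13632 / 5635.98 = 2.4187

Compression ratio = 2.4187


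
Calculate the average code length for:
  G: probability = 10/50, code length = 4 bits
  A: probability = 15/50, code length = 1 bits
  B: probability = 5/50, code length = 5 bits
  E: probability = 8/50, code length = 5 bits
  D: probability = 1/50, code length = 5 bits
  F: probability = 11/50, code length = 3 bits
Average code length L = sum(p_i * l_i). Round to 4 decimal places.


Weighted contributions p_i * l_i:
  G: (10/50) * 4 = 40/50
  A: (15/50) * 1 = 15/50
  B: (5/50) * 5 = 25/50
  E: (8/50) * 5 = 40/50
  D: (1/50) * 5 = 5/50
  F: (11/50) * 3 = 33/50
Sum = (40 + 15 + 25 + 40 + 5 + 33)/50 = 158/50

L = 158/50 = 3.1600 bits/symbol


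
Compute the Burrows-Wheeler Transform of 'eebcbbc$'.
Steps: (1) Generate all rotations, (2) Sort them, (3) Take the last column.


Rotations (sorted):
  0: $eebcbbc -> last char: c
  1: bbc$eebc -> last char: c
  2: bc$eebcb -> last char: b
  3: bcbbc$ee -> last char: e
  4: c$eebcbb -> last char: b
  5: cbbc$eeb -> last char: b
  6: ebcbbc$e -> last char: e
  7: eebcbbc$ -> last char: $


BWT = ccbebbe$


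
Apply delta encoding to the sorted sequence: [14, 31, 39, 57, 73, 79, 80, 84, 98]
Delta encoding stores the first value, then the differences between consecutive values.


First value: 14
Deltas:
  31 - 14 = 17
  39 - 31 = 8
  57 - 39 = 18
  73 - 57 = 16
  79 - 73 = 6
  80 - 79 = 1
  84 - 80 = 4
  98 - 84 = 14


Delta encoded: [14, 17, 8, 18, 16, 6, 1, 4, 14]


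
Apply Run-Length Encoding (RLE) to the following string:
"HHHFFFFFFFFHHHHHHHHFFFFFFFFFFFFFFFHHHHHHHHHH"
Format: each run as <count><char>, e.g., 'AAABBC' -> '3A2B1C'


Scanning runs left to right:
  i=0: run of 'H' x 3 -> '3H'
  i=3: run of 'F' x 8 -> '8F'
  i=11: run of 'H' x 8 -> '8H'
  i=19: run of 'F' x 15 -> '15F'
  i=34: run of 'H' x 10 -> '10H'

RLE = 3H8F8H15F10H


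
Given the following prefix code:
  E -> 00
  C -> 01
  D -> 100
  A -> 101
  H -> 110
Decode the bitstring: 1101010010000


Decoding step by step:
Bits 110 -> H
Bits 101 -> A
Bits 00 -> E
Bits 100 -> D
Bits 00 -> E


Decoded message: HAEDE


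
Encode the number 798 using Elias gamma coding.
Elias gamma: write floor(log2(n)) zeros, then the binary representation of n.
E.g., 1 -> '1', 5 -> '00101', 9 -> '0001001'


num_bits = floor(log2(798)) + 1 = 10
leading_zeros = num_bits - 1 = 9
binary(798) = 1100011110

Elias gamma(798) = '000000000' + '1100011110' = 0000000001100011110 (19 bits)


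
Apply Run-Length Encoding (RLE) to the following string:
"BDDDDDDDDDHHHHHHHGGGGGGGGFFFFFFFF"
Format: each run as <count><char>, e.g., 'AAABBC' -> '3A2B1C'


Scanning runs left to right:
  i=0: run of 'B' x 1 -> '1B'
  i=1: run of 'D' x 9 -> '9D'
  i=10: run of 'H' x 7 -> '7H'
  i=17: run of 'G' x 8 -> '8G'
  i=25: run of 'F' x 8 -> '8F'

RLE = 1B9D7H8G8F


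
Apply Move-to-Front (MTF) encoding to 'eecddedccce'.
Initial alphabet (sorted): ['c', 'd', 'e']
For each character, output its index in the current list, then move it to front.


MTF encoding:
'e': index 2 in ['c', 'd', 'e'] -> ['e', 'c', 'd']
'e': index 0 in ['e', 'c', 'd'] -> ['e', 'c', 'd']
'c': index 1 in ['e', 'c', 'd'] -> ['c', 'e', 'd']
'd': index 2 in ['c', 'e', 'd'] -> ['d', 'c', 'e']
'd': index 0 in ['d', 'c', 'e'] -> ['d', 'c', 'e']
'e': index 2 in ['d', 'c', 'e'] -> ['e', 'd', 'c']
'd': index 1 in ['e', 'd', 'c'] -> ['d', 'e', 'c']
'c': index 2 in ['d', 'e', 'c'] -> ['c', 'd', 'e']
'c': index 0 in ['c', 'd', 'e'] -> ['c', 'd', 'e']
'c': index 0 in ['c', 'd', 'e'] -> ['c', 'd', 'e']
'e': index 2 in ['c', 'd', 'e'] -> ['e', 'c', 'd']


Output: [2, 0, 1, 2, 0, 2, 1, 2, 0, 0, 2]


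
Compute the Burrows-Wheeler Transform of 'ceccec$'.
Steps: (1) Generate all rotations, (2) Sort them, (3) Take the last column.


Rotations (sorted):
  0: $ceccec -> last char: c
  1: c$cecce -> last char: e
  2: ccec$ce -> last char: e
  3: cec$cec -> last char: c
  4: ceccec$ -> last char: $
  5: ec$cecc -> last char: c
  6: eccec$c -> last char: c


BWT = ceec$cc


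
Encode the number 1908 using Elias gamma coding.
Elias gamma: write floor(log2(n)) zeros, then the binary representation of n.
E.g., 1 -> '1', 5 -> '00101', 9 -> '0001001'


num_bits = floor(log2(1908)) + 1 = 11
leading_zeros = num_bits - 1 = 10
binary(1908) = 11101110100

Elias gamma(1908) = '0000000000' + '11101110100' = 000000000011101110100 (21 bits)


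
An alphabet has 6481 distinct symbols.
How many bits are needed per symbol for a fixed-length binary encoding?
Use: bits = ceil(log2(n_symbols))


log2(6481) = 12.662
Bracket: 2^12 = 4096 < 6481 <= 2^13 = 8192
So ceil(log2(6481)) = 13

bits = ceil(log2(6481)) = ceil(12.662) = 13 bits


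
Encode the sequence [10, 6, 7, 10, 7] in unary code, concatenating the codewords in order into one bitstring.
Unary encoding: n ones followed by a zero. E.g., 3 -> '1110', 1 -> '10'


Encode each number as n ones followed by a terminating 0:
  10 -> 11111111110 (11 bits)
  6 -> 1111110 (7 bits)
  7 -> 11111110 (8 bits)
  10 -> 11111111110 (11 bits)
  7 -> 11111110 (8 bits)
Total length = 11 + 7 + 8 + 11 + 8 = 45 bits.

Unary([10, 6, 7, 10, 7]) = 111111111101111110111111101111111111011111110 (45 bits)


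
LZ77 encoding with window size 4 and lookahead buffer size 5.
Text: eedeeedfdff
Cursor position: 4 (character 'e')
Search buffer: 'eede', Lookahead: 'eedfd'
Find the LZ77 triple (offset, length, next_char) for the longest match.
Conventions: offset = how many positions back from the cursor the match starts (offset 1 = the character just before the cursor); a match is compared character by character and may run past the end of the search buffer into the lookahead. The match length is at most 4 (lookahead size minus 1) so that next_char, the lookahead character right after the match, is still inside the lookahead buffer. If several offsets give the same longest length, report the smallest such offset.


Try each offset into the search buffer:
  offset=1 (pos 3, char 'e'): match length 2
  offset=2 (pos 2, char 'd'): match length 0
  offset=3 (pos 1, char 'e'): match length 1
  offset=4 (pos 0, char 'e'): match length 3
Longest match has length 3 at offset 4.
next_char = character at position 4 + 3 = 7 -> 'f'

Best match: offset=4, length=3 (matching 'eed' starting at position 0)
LZ77 triple: (4, 3, 'f')


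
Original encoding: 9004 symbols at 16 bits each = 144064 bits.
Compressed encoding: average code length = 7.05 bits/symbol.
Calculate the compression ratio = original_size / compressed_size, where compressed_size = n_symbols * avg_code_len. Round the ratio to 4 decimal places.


original_size = n_symbols * orig_bits = 9004 * 16 = 144064 bits
compressed_size = n_symbols * avg_code_len = 9004 * 7.05 = 63478.2 bits
ratio = original_size / compressed_size = 144064 / 63478.2 = 2.2695

Compression ratio = 2.2695


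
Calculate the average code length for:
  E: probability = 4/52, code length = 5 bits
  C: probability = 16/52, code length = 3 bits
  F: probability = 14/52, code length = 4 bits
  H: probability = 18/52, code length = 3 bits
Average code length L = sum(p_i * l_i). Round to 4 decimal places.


Weighted contributions p_i * l_i:
  E: (4/52) * 5 = 20/52
  C: (16/52) * 3 = 48/52
  F: (14/52) * 4 = 56/52
  H: (18/52) * 3 = 54/52
Sum = (20 + 48 + 56 + 54)/52 = 178/52

L = 178/52 = 3.4231 bits/symbol


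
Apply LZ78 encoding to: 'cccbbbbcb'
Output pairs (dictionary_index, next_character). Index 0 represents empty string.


LZ78 encoding steps:
Dictionary: {0: ''}
Step 1: w='' (idx 0), next='c' -> output (0, 'c'), add 'c' as idx 1
Step 2: w='c' (idx 1), next='c' -> output (1, 'c'), add 'cc' as idx 2
Step 3: w='' (idx 0), next='b' -> output (0, 'b'), add 'b' as idx 3
Step 4: w='b' (idx 3), next='b' -> output (3, 'b'), add 'bb' as idx 4
Step 5: w='b' (idx 3), next='c' -> output (3, 'c'), add 'bc' as idx 5
Step 6: w='b' (idx 3), end of input -> output (3, '')


Encoded: [(0, 'c'), (1, 'c'), (0, 'b'), (3, 'b'), (3, 'c'), (3, '')]


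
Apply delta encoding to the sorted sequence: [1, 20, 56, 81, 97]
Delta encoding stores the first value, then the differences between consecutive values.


First value: 1
Deltas:
  20 - 1 = 19
  56 - 20 = 36
  81 - 56 = 25
  97 - 81 = 16


Delta encoded: [1, 19, 36, 25, 16]


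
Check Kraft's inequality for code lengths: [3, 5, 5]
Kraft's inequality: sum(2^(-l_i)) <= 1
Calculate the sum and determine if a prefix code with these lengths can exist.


Sum = 2^(-3) + 2^(-5) + 2^(-5)
    = 0.125 + 0.03125 + 0.03125
    = 6/32 = 0.1875
Since 0.1875 <= 1, Kraft's inequality IS satisfied.
A prefix code with these lengths CAN exist.

Kraft sum = 0.1875. Satisfied.


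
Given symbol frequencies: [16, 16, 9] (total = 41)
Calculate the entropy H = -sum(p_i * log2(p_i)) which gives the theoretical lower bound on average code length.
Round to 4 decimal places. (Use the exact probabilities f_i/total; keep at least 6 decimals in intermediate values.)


Per-symbol terms -p_i * log2(p_i) with p_i = f_i/41:
  p = 16/41 = 0.390244: log2(p) = -1.357552, -p*log2(p) = 0.529776
  p = 16/41 = 0.390244: log2(p) = -1.357552, -p*log2(p) = 0.529776
  p = 9/41 = 0.219512: log2(p) = -2.187627, -p*log2(p) = 0.480211
H = 0.529776 + 0.529776 + 0.480211 = 1.539763

H = 1.5398 bits/symbol


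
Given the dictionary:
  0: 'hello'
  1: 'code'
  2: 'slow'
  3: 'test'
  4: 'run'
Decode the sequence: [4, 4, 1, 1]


Look up each index in the dictionary:
  4 -> 'run'
  4 -> 'run'
  1 -> 'code'
  1 -> 'code'

Decoded: "run run code code"


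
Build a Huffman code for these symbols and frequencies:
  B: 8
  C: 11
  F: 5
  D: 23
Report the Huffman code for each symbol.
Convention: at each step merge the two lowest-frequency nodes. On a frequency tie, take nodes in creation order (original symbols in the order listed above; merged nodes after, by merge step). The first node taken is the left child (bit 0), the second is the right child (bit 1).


Huffman tree construction:
Step 1: Merge F(5) + B(8) = 13
Step 2: Merge C(11) + (F+B)(13) = 24
Step 3: Merge D(23) + (C+(F+B))(24) = 47
Read each symbol's code off the tree from the root (left child = 0, right child = 1).

Codes:
  B: 111 (length 3)
  C: 10 (length 2)
  F: 110 (length 3)
  D: 0 (length 1)
Average code length: 84/47 = 1.7872 bits/symbol


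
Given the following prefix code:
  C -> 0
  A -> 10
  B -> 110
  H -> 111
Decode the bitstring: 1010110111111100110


Decoding step by step:
Bits 10 -> A
Bits 10 -> A
Bits 110 -> B
Bits 111 -> H
Bits 111 -> H
Bits 10 -> A
Bits 0 -> C
Bits 110 -> B


Decoded message: AABHHACB


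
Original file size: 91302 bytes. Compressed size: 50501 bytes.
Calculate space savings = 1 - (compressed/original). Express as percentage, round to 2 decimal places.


ratio = compressed/original = 50501/91302 = 0.55312
savings = 1 - ratio = 1 - 0.55312 = 0.44688
as a percentage: 0.44688 * 100 = 44.69%

Space savings = 1 - 50501/91302 = 44.69%


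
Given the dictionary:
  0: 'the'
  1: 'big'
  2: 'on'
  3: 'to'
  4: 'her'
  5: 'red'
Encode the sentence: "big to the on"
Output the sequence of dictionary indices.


Look up each word in the dictionary:
  'big' -> 1
  'to' -> 3
  'the' -> 0
  'on' -> 2

Encoded: [1, 3, 0, 2]


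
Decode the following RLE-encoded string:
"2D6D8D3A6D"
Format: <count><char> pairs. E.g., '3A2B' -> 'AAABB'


Expanding each <count><char> pair:
  2D -> 'DD'
  6D -> 'DDDDDD'
  8D -> 'DDDDDDDD'
  3A -> 'AAA'
  6D -> 'DDDDDD'

Decoded = DDDDDDDDDDDDDDDDAAADDDDDD


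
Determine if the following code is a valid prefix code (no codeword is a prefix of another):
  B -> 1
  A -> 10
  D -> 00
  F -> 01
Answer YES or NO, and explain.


Checking each pair (does one codeword prefix another?):
  B='1' vs A='10': prefix -- VIOLATION

NO -- this is NOT a valid prefix code. B (1) is a prefix of A (10).


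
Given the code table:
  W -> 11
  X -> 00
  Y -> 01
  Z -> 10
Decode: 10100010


Decoding:
10 -> Z
10 -> Z
00 -> X
10 -> Z


Result: ZZXZ


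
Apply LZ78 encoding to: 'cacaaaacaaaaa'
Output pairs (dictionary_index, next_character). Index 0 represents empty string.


LZ78 encoding steps:
Dictionary: {0: ''}
Step 1: w='' (idx 0), next='c' -> output (0, 'c'), add 'c' as idx 1
Step 2: w='' (idx 0), next='a' -> output (0, 'a'), add 'a' as idx 2
Step 3: w='c' (idx 1), next='a' -> output (1, 'a'), add 'ca' as idx 3
Step 4: w='a' (idx 2), next='a' -> output (2, 'a'), add 'aa' as idx 4
Step 5: w='a' (idx 2), next='c' -> output (2, 'c'), add 'ac' as idx 5
Step 6: w='aa' (idx 4), next='a' -> output (4, 'a'), add 'aaa' as idx 6
Step 7: w='aa' (idx 4), end of input -> output (4, '')


Encoded: [(0, 'c'), (0, 'a'), (1, 'a'), (2, 'a'), (2, 'c'), (4, 'a'), (4, '')]


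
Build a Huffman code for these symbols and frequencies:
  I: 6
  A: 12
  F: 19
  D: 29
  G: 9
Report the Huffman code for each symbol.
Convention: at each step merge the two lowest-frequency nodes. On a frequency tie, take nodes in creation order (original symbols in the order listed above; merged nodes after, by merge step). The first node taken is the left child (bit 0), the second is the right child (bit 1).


Huffman tree construction:
Step 1: Merge I(6) + G(9) = 15
Step 2: Merge A(12) + (I+G)(15) = 27
Step 3: Merge F(19) + (A+(I+G))(27) = 46
Step 4: Merge D(29) + (F+(A+(I+G)))(46) = 75
Read each symbol's code off the tree from the root (left child = 0, right child = 1).

Codes:
  I: 1110 (length 4)
  A: 110 (length 3)
  F: 10 (length 2)
  D: 0 (length 1)
  G: 1111 (length 4)
Average code length: 163/75 = 2.1733 bits/symbol


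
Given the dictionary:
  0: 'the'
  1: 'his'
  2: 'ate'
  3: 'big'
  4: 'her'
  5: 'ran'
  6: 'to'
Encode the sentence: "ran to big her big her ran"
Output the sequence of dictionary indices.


Look up each word in the dictionary:
  'ran' -> 5
  'to' -> 6
  'big' -> 3
  'her' -> 4
  'big' -> 3
  'her' -> 4
  'ran' -> 5

Encoded: [5, 6, 3, 4, 3, 4, 5]


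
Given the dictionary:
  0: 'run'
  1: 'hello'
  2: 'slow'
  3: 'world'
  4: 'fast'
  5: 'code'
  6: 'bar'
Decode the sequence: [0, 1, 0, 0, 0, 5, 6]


Look up each index in the dictionary:
  0 -> 'run'
  1 -> 'hello'
  0 -> 'run'
  0 -> 'run'
  0 -> 'run'
  5 -> 'code'
  6 -> 'bar'

Decoded: "run hello run run run code bar"


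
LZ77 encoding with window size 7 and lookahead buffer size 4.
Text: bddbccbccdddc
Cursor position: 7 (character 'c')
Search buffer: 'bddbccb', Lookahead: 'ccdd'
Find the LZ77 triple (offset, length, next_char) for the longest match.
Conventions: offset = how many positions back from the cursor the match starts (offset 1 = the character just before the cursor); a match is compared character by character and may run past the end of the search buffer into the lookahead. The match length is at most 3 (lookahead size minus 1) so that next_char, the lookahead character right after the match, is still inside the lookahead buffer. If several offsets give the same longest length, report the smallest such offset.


Try each offset into the search buffer:
  offset=1 (pos 6, char 'b'): match length 0
  offset=2 (pos 5, char 'c'): match length 1
  offset=3 (pos 4, char 'c'): match length 2
  offset=4 (pos 3, char 'b'): match length 0
  offset=5 (pos 2, char 'd'): match length 0
  offset=6 (pos 1, char 'd'): match length 0
  offset=7 (pos 0, char 'b'): match length 0
Longest match has length 2 at offset 3.
next_char = character at position 7 + 2 = 9 -> 'd'

Best match: offset=3, length=2 (matching 'cc' starting at position 4)
LZ77 triple: (3, 2, 'd')


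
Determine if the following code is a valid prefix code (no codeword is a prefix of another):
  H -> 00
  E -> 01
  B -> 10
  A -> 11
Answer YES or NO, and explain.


Checking each pair (does one codeword prefix another?):
  H='00' vs E='01': no prefix
  H='00' vs B='10': no prefix
  H='00' vs A='11': no prefix
  E='01' vs H='00': no prefix
  E='01' vs B='10': no prefix
  E='01' vs A='11': no prefix
  B='10' vs H='00': no prefix
  B='10' vs E='01': no prefix
  B='10' vs A='11': no prefix
  A='11' vs H='00': no prefix
  A='11' vs E='01': no prefix
  A='11' vs B='10': no prefix
No violation found over all pairs.

YES -- this is a valid prefix code. No codeword is a prefix of any other codeword.


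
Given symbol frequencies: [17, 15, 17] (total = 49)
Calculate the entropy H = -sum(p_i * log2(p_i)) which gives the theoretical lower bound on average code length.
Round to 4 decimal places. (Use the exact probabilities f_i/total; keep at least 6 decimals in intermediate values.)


Per-symbol terms -p_i * log2(p_i) with p_i = f_i/49:
  p = 17/49 = 0.346939: log2(p) = -1.527247, -p*log2(p) = 0.529861
  p = 15/49 = 0.306122: log2(p) = -1.707819, -p*log2(p) = 0.522802
  p = 17/49 = 0.346939: log2(p) = -1.527247, -p*log2(p) = 0.529861
H = 0.529861 + 0.522802 + 0.529861 = 1.582524

H = 1.5825 bits/symbol


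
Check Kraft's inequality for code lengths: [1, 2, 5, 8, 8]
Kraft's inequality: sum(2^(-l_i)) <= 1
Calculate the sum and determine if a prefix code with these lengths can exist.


Sum = 2^(-1) + 2^(-2) + 2^(-5) + 2^(-8) + 2^(-8)
    = 0.5 + 0.25 + 0.03125 + 0.00390625 + 0.00390625
    = 202/256 = 0.7890625
Since 0.7890625 <= 1, Kraft's inequality IS satisfied.
A prefix code with these lengths CAN exist.

Kraft sum = 0.7890625. Satisfied.


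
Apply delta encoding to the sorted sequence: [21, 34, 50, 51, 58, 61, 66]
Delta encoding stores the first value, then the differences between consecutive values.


First value: 21
Deltas:
  34 - 21 = 13
  50 - 34 = 16
  51 - 50 = 1
  58 - 51 = 7
  61 - 58 = 3
  66 - 61 = 5


Delta encoded: [21, 13, 16, 1, 7, 3, 5]


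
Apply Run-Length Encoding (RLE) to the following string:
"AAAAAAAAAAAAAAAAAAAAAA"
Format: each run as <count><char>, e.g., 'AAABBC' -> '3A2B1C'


Scanning runs left to right:
  i=0: run of 'A' x 22 -> '22A'

RLE = 22A


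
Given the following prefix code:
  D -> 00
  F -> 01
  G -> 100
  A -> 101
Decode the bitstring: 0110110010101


Decoding step by step:
Bits 01 -> F
Bits 101 -> A
Bits 100 -> G
Bits 101 -> A
Bits 01 -> F


Decoded message: FAGAF


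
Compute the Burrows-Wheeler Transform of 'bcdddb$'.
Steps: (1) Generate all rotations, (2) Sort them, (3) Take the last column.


Rotations (sorted):
  0: $bcdddb -> last char: b
  1: b$bcddd -> last char: d
  2: bcdddb$ -> last char: $
  3: cdddb$b -> last char: b
  4: db$bcdd -> last char: d
  5: ddb$bcd -> last char: d
  6: dddb$bc -> last char: c


BWT = bd$bddc


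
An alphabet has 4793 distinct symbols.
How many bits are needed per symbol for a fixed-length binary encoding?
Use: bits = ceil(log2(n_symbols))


log2(4793) = 12.2267
Bracket: 2^12 = 4096 < 4793 <= 2^13 = 8192
So ceil(log2(4793)) = 13

bits = ceil(log2(4793)) = ceil(12.2267) = 13 bits


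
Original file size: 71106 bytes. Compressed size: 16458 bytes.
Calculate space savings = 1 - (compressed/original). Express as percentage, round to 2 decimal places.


ratio = compressed/original = 16458/71106 = 0.231457
savings = 1 - ratio = 1 - 0.231457 = 0.768543
as a percentage: 0.768543 * 100 = 76.85%

Space savings = 1 - 16458/71106 = 76.85%


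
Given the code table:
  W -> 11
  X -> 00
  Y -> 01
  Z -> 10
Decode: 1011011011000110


Decoding:
10 -> Z
11 -> W
01 -> Y
10 -> Z
11 -> W
00 -> X
01 -> Y
10 -> Z


Result: ZWYZWXYZ


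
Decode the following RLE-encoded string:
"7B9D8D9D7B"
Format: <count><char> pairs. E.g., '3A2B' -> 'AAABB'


Expanding each <count><char> pair:
  7B -> 'BBBBBBB'
  9D -> 'DDDDDDDDD'
  8D -> 'DDDDDDDD'
  9D -> 'DDDDDDDDD'
  7B -> 'BBBBBBB'

Decoded = BBBBBBBDDDDDDDDDDDDDDDDDDDDDDDDDDBBBBBBB


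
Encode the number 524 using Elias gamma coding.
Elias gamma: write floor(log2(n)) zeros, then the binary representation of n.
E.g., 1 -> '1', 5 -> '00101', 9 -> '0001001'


num_bits = floor(log2(524)) + 1 = 10
leading_zeros = num_bits - 1 = 9
binary(524) = 1000001100

Elias gamma(524) = '000000000' + '1000001100' = 0000000001000001100 (19 bits)


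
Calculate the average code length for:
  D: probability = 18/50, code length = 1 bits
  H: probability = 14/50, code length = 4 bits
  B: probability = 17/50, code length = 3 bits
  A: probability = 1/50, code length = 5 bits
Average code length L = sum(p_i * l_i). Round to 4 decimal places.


Weighted contributions p_i * l_i:
  D: (18/50) * 1 = 18/50
  H: (14/50) * 4 = 56/50
  B: (17/50) * 3 = 51/50
  A: (1/50) * 5 = 5/50
Sum = (18 + 56 + 51 + 5)/50 = 130/50

L = 130/50 = 2.6000 bits/symbol


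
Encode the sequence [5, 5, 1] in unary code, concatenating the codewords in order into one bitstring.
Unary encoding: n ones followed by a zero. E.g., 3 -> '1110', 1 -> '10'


Encode each number as n ones followed by a terminating 0:
  5 -> 111110 (6 bits)
  5 -> 111110 (6 bits)
  1 -> 10 (2 bits)
Total length = 6 + 6 + 2 = 14 bits.

Unary([5, 5, 1]) = 11111011111010 (14 bits)


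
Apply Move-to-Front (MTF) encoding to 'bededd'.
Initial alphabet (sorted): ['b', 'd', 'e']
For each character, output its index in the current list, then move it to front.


MTF encoding:
'b': index 0 in ['b', 'd', 'e'] -> ['b', 'd', 'e']
'e': index 2 in ['b', 'd', 'e'] -> ['e', 'b', 'd']
'd': index 2 in ['e', 'b', 'd'] -> ['d', 'e', 'b']
'e': index 1 in ['d', 'e', 'b'] -> ['e', 'd', 'b']
'd': index 1 in ['e', 'd', 'b'] -> ['d', 'e', 'b']
'd': index 0 in ['d', 'e', 'b'] -> ['d', 'e', 'b']


Output: [0, 2, 2, 1, 1, 0]


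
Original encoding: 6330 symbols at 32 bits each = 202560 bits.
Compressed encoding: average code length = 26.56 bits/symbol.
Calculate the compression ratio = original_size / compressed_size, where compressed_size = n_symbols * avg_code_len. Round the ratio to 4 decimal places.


original_size = n_symbols * orig_bits = 6330 * 32 = 202560 bits
compressed_size = n_symbols * avg_code_len = 6330 * 26.56 = 168124.8 bits
ratio = original_size / compressed_size = 202560 / 168124.8 = 1.2048

Compression ratio = 1.2048


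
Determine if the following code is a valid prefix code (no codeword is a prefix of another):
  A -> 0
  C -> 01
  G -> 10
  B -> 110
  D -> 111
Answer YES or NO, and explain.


Checking each pair (does one codeword prefix another?):
  A='0' vs C='01': prefix -- VIOLATION

NO -- this is NOT a valid prefix code. A (0) is a prefix of C (01).


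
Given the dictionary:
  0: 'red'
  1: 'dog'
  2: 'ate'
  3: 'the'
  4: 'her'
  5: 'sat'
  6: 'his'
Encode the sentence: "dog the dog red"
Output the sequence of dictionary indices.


Look up each word in the dictionary:
  'dog' -> 1
  'the' -> 3
  'dog' -> 1
  'red' -> 0

Encoded: [1, 3, 1, 0]


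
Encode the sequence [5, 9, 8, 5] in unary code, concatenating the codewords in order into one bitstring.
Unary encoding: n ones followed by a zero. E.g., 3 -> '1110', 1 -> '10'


Encode each number as n ones followed by a terminating 0:
  5 -> 111110 (6 bits)
  9 -> 1111111110 (10 bits)
  8 -> 111111110 (9 bits)
  5 -> 111110 (6 bits)
Total length = 6 + 10 + 9 + 6 = 31 bits.

Unary([5, 9, 8, 5]) = 1111101111111110111111110111110 (31 bits)


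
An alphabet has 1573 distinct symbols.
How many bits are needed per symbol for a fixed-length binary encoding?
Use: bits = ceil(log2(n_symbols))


log2(1573) = 10.6193
Bracket: 2^10 = 1024 < 1573 <= 2^11 = 2048
So ceil(log2(1573)) = 11

bits = ceil(log2(1573)) = ceil(10.6193) = 11 bits


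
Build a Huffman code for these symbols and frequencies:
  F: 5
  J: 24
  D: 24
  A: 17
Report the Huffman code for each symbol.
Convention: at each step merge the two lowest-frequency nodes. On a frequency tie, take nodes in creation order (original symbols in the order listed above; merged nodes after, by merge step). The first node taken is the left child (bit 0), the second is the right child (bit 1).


Huffman tree construction:
Step 1: Merge F(5) + A(17) = 22
Step 2: Merge (F+A)(22) + J(24) = 46
Step 3: Merge D(24) + ((F+A)+J)(46) = 70
Read each symbol's code off the tree from the root (left child = 0, right child = 1).

Codes:
  F: 100 (length 3)
  J: 11 (length 2)
  D: 0 (length 1)
  A: 101 (length 3)
Average code length: 138/70 = 1.9714 bits/symbol


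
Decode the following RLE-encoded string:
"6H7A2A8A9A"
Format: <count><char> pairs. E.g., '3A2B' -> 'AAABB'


Expanding each <count><char> pair:
  6H -> 'HHHHHH'
  7A -> 'AAAAAAA'
  2A -> 'AA'
  8A -> 'AAAAAAAA'
  9A -> 'AAAAAAAAA'

Decoded = HHHHHHAAAAAAAAAAAAAAAAAAAAAAAAAA


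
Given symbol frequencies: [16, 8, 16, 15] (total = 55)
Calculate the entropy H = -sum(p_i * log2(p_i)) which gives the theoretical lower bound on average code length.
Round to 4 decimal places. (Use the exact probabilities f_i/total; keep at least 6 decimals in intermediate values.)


Per-symbol terms -p_i * log2(p_i) with p_i = f_i/55:
  p = 16/55 = 0.290909: log2(p) = -1.781360, -p*log2(p) = 0.518214
  p = 8/55 = 0.145455: log2(p) = -2.781360, -p*log2(p) = 0.404561
  p = 16/55 = 0.290909: log2(p) = -1.781360, -p*log2(p) = 0.518214
  p = 15/55 = 0.272727: log2(p) = -1.874469, -p*log2(p) = 0.511219
H = 0.518214 + 0.404561 + 0.518214 + 0.511219 = 1.952208

H = 1.9522 bits/symbol


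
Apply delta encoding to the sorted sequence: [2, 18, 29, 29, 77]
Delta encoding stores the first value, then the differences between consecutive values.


First value: 2
Deltas:
  18 - 2 = 16
  29 - 18 = 11
  29 - 29 = 0
  77 - 29 = 48


Delta encoded: [2, 16, 11, 0, 48]


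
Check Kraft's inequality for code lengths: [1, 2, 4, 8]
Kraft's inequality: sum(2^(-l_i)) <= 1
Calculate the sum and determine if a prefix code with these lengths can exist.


Sum = 2^(-1) + 2^(-2) + 2^(-4) + 2^(-8)
    = 0.5 + 0.25 + 0.0625 + 0.00390625
    = 209/256 = 0.81640625
Since 0.81640625 <= 1, Kraft's inequality IS satisfied.
A prefix code with these lengths CAN exist.

Kraft sum = 0.81640625. Satisfied.


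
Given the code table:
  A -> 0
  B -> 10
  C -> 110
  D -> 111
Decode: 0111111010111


Decoding:
0 -> A
111 -> D
111 -> D
0 -> A
10 -> B
111 -> D


Result: ADDABD


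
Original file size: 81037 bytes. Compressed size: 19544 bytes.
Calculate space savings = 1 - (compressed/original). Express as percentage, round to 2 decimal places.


ratio = compressed/original = 19544/81037 = 0.241174
savings = 1 - ratio = 1 - 0.241174 = 0.758826
as a percentage: 0.758826 * 100 = 75.88%

Space savings = 1 - 19544/81037 = 75.88%


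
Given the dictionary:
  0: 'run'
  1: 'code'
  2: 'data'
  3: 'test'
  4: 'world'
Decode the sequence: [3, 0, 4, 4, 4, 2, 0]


Look up each index in the dictionary:
  3 -> 'test'
  0 -> 'run'
  4 -> 'world'
  4 -> 'world'
  4 -> 'world'
  2 -> 'data'
  0 -> 'run'

Decoded: "test run world world world data run"


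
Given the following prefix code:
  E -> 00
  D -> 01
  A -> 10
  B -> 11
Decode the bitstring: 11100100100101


Decoding step by step:
Bits 11 -> B
Bits 10 -> A
Bits 01 -> D
Bits 00 -> E
Bits 10 -> A
Bits 01 -> D
Bits 01 -> D


Decoded message: BADEADD


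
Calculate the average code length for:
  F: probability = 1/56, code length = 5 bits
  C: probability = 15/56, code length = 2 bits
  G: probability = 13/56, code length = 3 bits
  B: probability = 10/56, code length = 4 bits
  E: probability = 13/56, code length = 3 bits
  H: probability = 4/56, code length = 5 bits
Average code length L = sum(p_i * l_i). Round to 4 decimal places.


Weighted contributions p_i * l_i:
  F: (1/56) * 5 = 5/56
  C: (15/56) * 2 = 30/56
  G: (13/56) * 3 = 39/56
  B: (10/56) * 4 = 40/56
  E: (13/56) * 3 = 39/56
  H: (4/56) * 5 = 20/56
Sum = (5 + 30 + 39 + 40 + 39 + 20)/56 = 173/56

L = 173/56 = 3.0893 bits/symbol


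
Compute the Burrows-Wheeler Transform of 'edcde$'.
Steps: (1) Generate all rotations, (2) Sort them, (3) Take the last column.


Rotations (sorted):
  0: $edcde -> last char: e
  1: cde$ed -> last char: d
  2: dcde$e -> last char: e
  3: de$edc -> last char: c
  4: e$edcd -> last char: d
  5: edcde$ -> last char: $


BWT = edecd$


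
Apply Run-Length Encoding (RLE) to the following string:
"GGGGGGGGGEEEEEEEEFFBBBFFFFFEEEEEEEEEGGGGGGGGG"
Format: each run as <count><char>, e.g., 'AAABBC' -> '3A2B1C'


Scanning runs left to right:
  i=0: run of 'G' x 9 -> '9G'
  i=9: run of 'E' x 8 -> '8E'
  i=17: run of 'F' x 2 -> '2F'
  i=19: run of 'B' x 3 -> '3B'
  i=22: run of 'F' x 5 -> '5F'
  i=27: run of 'E' x 9 -> '9E'
  i=36: run of 'G' x 9 -> '9G'

RLE = 9G8E2F3B5F9E9G


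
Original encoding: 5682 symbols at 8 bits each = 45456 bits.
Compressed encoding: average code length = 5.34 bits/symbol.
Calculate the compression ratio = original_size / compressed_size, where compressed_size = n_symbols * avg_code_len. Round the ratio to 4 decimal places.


original_size = n_symbols * orig_bits = 5682 * 8 = 45456 bits
compressed_size = n_symbols * avg_code_len = 5682 * 5.34 = 30341.88 bits
ratio = original_size / compressed_size = 45456 / 30341.88 = 1.4981

Compression ratio = 1.4981


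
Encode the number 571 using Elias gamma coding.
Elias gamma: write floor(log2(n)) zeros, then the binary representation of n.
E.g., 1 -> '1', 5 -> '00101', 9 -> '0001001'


num_bits = floor(log2(571)) + 1 = 10
leading_zeros = num_bits - 1 = 9
binary(571) = 1000111011

Elias gamma(571) = '000000000' + '1000111011' = 0000000001000111011 (19 bits)


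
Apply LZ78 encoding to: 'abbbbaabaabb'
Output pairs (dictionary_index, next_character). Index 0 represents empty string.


LZ78 encoding steps:
Dictionary: {0: ''}
Step 1: w='' (idx 0), next='a' -> output (0, 'a'), add 'a' as idx 1
Step 2: w='' (idx 0), next='b' -> output (0, 'b'), add 'b' as idx 2
Step 3: w='b' (idx 2), next='b' -> output (2, 'b'), add 'bb' as idx 3
Step 4: w='b' (idx 2), next='a' -> output (2, 'a'), add 'ba' as idx 4
Step 5: w='a' (idx 1), next='b' -> output (1, 'b'), add 'ab' as idx 5
Step 6: w='a' (idx 1), next='a' -> output (1, 'a'), add 'aa' as idx 6
Step 7: w='bb' (idx 3), end of input -> output (3, '')


Encoded: [(0, 'a'), (0, 'b'), (2, 'b'), (2, 'a'), (1, 'b'), (1, 'a'), (3, '')]


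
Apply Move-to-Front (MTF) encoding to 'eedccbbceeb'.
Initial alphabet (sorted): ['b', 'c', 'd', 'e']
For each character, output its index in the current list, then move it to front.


MTF encoding:
'e': index 3 in ['b', 'c', 'd', 'e'] -> ['e', 'b', 'c', 'd']
'e': index 0 in ['e', 'b', 'c', 'd'] -> ['e', 'b', 'c', 'd']
'd': index 3 in ['e', 'b', 'c', 'd'] -> ['d', 'e', 'b', 'c']
'c': index 3 in ['d', 'e', 'b', 'c'] -> ['c', 'd', 'e', 'b']
'c': index 0 in ['c', 'd', 'e', 'b'] -> ['c', 'd', 'e', 'b']
'b': index 3 in ['c', 'd', 'e', 'b'] -> ['b', 'c', 'd', 'e']
'b': index 0 in ['b', 'c', 'd', 'e'] -> ['b', 'c', 'd', 'e']
'c': index 1 in ['b', 'c', 'd', 'e'] -> ['c', 'b', 'd', 'e']
'e': index 3 in ['c', 'b', 'd', 'e'] -> ['e', 'c', 'b', 'd']
'e': index 0 in ['e', 'c', 'b', 'd'] -> ['e', 'c', 'b', 'd']
'b': index 2 in ['e', 'c', 'b', 'd'] -> ['b', 'e', 'c', 'd']


Output: [3, 0, 3, 3, 0, 3, 0, 1, 3, 0, 2]


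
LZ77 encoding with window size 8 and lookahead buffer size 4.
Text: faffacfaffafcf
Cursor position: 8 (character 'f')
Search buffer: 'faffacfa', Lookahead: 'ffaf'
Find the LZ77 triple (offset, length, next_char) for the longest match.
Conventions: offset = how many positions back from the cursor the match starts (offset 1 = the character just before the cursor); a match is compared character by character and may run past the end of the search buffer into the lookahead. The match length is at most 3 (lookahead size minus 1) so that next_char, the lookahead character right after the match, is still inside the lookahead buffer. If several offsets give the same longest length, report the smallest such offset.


Try each offset into the search buffer:
  offset=1 (pos 7, char 'a'): match length 0
  offset=2 (pos 6, char 'f'): match length 1
  offset=3 (pos 5, char 'c'): match length 0
  offset=4 (pos 4, char 'a'): match length 0
  offset=5 (pos 3, char 'f'): match length 1
  offset=6 (pos 2, char 'f'): match length 3
  offset=7 (pos 1, char 'a'): match length 0
  offset=8 (pos 0, char 'f'): match length 1
Longest match has length 3 at offset 6.
next_char = character at position 8 + 3 = 11 -> 'f'

Best match: offset=6, length=3 (matching 'ffa' starting at position 2)
LZ77 triple: (6, 3, 'f')


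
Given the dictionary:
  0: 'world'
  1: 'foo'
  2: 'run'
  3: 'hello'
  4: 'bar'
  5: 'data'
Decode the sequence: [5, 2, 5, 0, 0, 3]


Look up each index in the dictionary:
  5 -> 'data'
  2 -> 'run'
  5 -> 'data'
  0 -> 'world'
  0 -> 'world'
  3 -> 'hello'

Decoded: "data run data world world hello"


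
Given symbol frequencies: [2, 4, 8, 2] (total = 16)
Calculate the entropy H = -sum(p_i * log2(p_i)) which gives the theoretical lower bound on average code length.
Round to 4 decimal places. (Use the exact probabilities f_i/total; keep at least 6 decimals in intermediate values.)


Per-symbol terms -p_i * log2(p_i) with p_i = f_i/16:
  p = 2/16 = 0.125000: log2(p) = -3.000000, -p*log2(p) = 0.375000
  p = 4/16 = 0.250000: log2(p) = -2.000000, -p*log2(p) = 0.500000
  p = 8/16 = 0.500000: log2(p) = -1.000000, -p*log2(p) = 0.500000
  p = 2/16 = 0.125000: log2(p) = -3.000000, -p*log2(p) = 0.375000
H = 0.375000 + 0.500000 + 0.500000 + 0.375000 = 1.750000

H = 1.75 bits/symbol


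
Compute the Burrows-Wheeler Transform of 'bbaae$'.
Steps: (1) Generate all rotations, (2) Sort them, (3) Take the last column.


Rotations (sorted):
  0: $bbaae -> last char: e
  1: aae$bb -> last char: b
  2: ae$bba -> last char: a
  3: baae$b -> last char: b
  4: bbaae$ -> last char: $
  5: e$bbaa -> last char: a


BWT = ebab$a


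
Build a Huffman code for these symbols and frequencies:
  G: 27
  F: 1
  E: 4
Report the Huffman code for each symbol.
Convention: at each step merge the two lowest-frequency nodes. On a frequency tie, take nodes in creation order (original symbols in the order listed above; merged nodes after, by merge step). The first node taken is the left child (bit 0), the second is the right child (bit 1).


Huffman tree construction:
Step 1: Merge F(1) + E(4) = 5
Step 2: Merge (F+E)(5) + G(27) = 32
Read each symbol's code off the tree from the root (left child = 0, right child = 1).

Codes:
  G: 1 (length 1)
  F: 00 (length 2)
  E: 01 (length 2)
Average code length: 37/32 = 1.1563 bits/symbol


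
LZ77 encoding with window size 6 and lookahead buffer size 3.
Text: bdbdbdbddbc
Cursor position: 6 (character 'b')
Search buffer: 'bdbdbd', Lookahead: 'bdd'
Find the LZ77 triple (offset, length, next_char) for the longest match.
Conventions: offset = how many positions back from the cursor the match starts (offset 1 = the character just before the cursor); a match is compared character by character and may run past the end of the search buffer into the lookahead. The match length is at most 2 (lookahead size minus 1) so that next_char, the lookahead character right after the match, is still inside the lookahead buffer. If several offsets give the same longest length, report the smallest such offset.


Try each offset into the search buffer:
  offset=1 (pos 5, char 'd'): match length 0
  offset=2 (pos 4, char 'b'): match length 2
  offset=3 (pos 3, char 'd'): match length 0
  offset=4 (pos 2, char 'b'): match length 2
  offset=5 (pos 1, char 'd'): match length 0
  offset=6 (pos 0, char 'b'): match length 2
Longest match has length 2, found at offsets 2, 4, 6; take the smallest, offset 2.
next_char = character at position 6 + 2 = 8 -> 'd'

Best match: offset=2, length=2 (matching 'bd' starting at position 4)
LZ77 triple: (2, 2, 'd')


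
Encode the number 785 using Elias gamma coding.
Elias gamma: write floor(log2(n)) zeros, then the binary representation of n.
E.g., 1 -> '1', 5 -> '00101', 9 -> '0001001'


num_bits = floor(log2(785)) + 1 = 10
leading_zeros = num_bits - 1 = 9
binary(785) = 1100010001

Elias gamma(785) = '000000000' + '1100010001' = 0000000001100010001 (19 bits)


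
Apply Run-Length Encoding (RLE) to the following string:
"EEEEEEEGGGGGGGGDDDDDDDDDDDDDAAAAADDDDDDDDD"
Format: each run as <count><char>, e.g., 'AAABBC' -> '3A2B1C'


Scanning runs left to right:
  i=0: run of 'E' x 7 -> '7E'
  i=7: run of 'G' x 8 -> '8G'
  i=15: run of 'D' x 13 -> '13D'
  i=28: run of 'A' x 5 -> '5A'
  i=33: run of 'D' x 9 -> '9D'

RLE = 7E8G13D5A9D
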